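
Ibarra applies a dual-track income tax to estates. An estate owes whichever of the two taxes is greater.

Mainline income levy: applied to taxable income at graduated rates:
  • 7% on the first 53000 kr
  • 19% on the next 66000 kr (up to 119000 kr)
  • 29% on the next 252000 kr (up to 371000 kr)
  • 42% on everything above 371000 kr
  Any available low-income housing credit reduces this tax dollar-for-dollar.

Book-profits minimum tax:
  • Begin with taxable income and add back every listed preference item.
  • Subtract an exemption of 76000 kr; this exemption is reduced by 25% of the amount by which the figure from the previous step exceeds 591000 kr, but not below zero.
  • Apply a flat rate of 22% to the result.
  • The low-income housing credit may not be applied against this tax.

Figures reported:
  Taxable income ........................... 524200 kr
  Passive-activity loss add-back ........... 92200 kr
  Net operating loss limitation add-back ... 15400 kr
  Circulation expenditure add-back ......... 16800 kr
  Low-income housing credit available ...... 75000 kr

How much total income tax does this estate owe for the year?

129140 kr

Mainline income levy:
  53000 kr × 7% = 3710 kr
  66000 kr × 19% = 12540 kr
  252000 kr × 29% = 73080 kr
  153200 kr × 42% = 64344 kr
  → 153674 kr
  Less low-income housing credit 75000 kr → 78674 kr

Book-profits minimum tax:
  Adjusted income: 524200 kr + 92200 kr + 15400 kr + 16800 kr = 648600 kr
  Exemption: 76000 kr − 25% × (648600 kr − 591000 kr) = 76000 kr − 14400 kr = 61600 kr
  Base: 648600 kr − 61600 kr = 587000 kr
  587000 kr × 22% = 129140 kr

129140 kr > 78674 kr, so the book-profits minimum tax is the binding amount.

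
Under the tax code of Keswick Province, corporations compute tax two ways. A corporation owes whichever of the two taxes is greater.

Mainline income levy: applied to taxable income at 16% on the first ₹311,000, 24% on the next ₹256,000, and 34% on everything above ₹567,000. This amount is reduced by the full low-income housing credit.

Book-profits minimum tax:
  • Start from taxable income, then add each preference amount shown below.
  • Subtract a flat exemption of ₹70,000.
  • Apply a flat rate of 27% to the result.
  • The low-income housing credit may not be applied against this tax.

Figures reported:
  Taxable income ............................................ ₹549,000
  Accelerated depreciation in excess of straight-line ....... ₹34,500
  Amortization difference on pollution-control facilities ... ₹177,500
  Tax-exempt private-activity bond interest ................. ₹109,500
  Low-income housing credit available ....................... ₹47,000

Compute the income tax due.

₹216,135

Book-profits minimum tax:
  Adjusted income: ₹549,000 + ₹34,500 + ₹177,500 + ₹109,500 = ₹870,500
  Less exemption ₹70,000 → base ₹800,500
  ₹800,500 × 27% = ₹216,135

Mainline income levy:
  ₹311,000 × 16% = ₹49,760
  ₹238,000 × 24% = ₹57,120
  → ₹106,880
  Less low-income housing credit ₹47,000 → ₹59,880

₹216,135 > ₹59,880, so the book-profits minimum tax is the binding amount.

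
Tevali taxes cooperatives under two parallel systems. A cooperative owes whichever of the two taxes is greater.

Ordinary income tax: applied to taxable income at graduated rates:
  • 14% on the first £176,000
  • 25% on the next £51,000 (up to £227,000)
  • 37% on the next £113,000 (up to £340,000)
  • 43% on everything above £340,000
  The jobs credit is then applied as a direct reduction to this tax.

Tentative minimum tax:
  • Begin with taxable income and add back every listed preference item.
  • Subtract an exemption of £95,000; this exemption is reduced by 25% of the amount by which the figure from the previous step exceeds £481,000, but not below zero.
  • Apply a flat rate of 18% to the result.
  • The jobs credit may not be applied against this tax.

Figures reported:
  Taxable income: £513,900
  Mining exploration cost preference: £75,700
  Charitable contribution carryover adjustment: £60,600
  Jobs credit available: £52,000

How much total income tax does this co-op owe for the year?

Tentative minimum tax:
  Adjusted income: £513,900 + £75,700 + £60,600 = £650,200
  Exemption: £95,000 − 25% × (£650,200 − £481,000) = £95,000 − £42,300 = £52,700
  Base: £650,200 − £52,700 = £597,500
  £597,500 × 18% = £107,550

Ordinary income tax:
  £176,000 × 14% = £24,640
  £51,000 × 25% = £12,750
  £113,000 × 37% = £41,810
  £173,900 × 43% = £74,777
  → £153,977
  Less jobs credit £52,000 → £101,977

£107,550 > £101,977, so the tentative minimum tax is the binding amount.

£107,550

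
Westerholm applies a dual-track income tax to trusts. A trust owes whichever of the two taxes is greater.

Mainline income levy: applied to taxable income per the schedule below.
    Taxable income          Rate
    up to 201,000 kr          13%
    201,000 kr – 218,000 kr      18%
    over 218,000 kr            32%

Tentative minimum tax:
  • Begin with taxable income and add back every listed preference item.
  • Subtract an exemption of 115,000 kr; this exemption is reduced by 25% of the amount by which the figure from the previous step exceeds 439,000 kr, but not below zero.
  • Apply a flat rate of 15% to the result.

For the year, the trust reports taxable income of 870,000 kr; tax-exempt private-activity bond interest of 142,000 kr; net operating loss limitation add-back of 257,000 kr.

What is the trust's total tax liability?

237,830 kr

Mainline income levy:
  201,000 kr × 13% = 26,130 kr
  17,000 kr × 18% = 3,060 kr
  652,000 kr × 32% = 208,640 kr
  → 237,830 kr

Tentative minimum tax:
  Adjusted income: 870,000 kr + 142,000 kr + 257,000 kr = 1,269,000 kr
  Exemption: 25% × (1,269,000 kr − 439,000 kr) = 207,500 kr ≥ 115,000 kr, so the exemption is fully phased out
  Base: 1,269,000 kr − 0 kr = 1,269,000 kr
  1,269,000 kr × 15% = 190,350 kr

237,830 kr > 190,350 kr, so the mainline income levy governs.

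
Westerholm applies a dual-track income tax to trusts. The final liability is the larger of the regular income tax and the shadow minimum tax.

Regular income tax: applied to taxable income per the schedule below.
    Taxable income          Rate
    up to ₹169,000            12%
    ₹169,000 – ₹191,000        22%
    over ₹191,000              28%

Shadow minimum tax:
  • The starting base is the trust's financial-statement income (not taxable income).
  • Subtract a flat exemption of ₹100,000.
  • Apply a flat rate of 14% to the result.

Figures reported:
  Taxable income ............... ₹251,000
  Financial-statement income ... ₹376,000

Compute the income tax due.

₹41,920

Regular income tax:
  ₹169,000 × 12% = ₹20,280
  ₹22,000 × 22% = ₹4,840
  ₹60,000 × 28% = ₹16,800
  → ₹41,920

Shadow minimum tax:
  Base (financial-statement income): ₹376,000
  Less exemption ₹100,000 → base ₹276,000
  ₹276,000 × 14% = ₹38,640

₹41,920 > ₹38,640, so the regular income tax governs.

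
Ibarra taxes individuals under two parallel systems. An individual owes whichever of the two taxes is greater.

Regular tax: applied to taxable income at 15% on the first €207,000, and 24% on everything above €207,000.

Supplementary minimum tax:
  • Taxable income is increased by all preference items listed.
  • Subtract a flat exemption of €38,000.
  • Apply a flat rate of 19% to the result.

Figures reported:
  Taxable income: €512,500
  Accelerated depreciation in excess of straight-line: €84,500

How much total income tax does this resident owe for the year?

€106,210

Regular tax:
  €207,000 × 15% = €31,050
  €305,500 × 24% = €73,320
  → €104,370

Supplementary minimum tax:
  Adjusted income: €512,500 + €84,500 = €597,000
  Less exemption €38,000 → base €559,000
  €559,000 × 19% = €106,210

€106,210 > €104,370, so the supplementary minimum tax is the binding amount.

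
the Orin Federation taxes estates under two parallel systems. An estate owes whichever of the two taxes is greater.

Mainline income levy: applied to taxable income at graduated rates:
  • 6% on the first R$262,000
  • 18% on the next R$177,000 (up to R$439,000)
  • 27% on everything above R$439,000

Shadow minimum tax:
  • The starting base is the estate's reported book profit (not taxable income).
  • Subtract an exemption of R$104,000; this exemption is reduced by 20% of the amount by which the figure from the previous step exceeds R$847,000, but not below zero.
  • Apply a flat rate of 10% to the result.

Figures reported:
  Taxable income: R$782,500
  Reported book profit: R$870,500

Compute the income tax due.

Mainline income levy:
  R$262,000 × 6% = R$15,720
  R$177,000 × 18% = R$31,860
  R$343,500 × 27% = R$92,745
  → R$140,325

Shadow minimum tax:
  Base (reported book profit): R$870,500
  Exemption: R$104,000 − 20% × (R$870,500 − R$847,000) = R$104,000 − R$4,700 = R$99,300
  Base: R$870,500 − R$99,300 = R$771,200
  R$771,200 × 10% = R$77,120

R$140,325 > R$77,120, so the mainline income levy governs.

R$140,325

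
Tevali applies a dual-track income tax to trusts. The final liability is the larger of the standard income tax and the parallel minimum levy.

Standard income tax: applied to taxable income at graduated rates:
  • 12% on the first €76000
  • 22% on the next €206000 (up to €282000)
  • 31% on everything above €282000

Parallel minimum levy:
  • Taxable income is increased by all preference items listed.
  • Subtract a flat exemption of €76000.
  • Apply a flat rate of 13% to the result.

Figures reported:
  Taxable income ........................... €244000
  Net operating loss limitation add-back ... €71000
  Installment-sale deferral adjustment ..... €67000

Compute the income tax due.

€46080

Standard income tax:
  €76000 × 12% = €9120
  €168000 × 22% = €36960
  → €46080

Parallel minimum levy:
  Adjusted income: €244000 + €71000 + €67000 = €382000
  Less exemption €76000 → base €306000
  €306000 × 13% = €39780

€46080 > €39780, so the standard income tax governs.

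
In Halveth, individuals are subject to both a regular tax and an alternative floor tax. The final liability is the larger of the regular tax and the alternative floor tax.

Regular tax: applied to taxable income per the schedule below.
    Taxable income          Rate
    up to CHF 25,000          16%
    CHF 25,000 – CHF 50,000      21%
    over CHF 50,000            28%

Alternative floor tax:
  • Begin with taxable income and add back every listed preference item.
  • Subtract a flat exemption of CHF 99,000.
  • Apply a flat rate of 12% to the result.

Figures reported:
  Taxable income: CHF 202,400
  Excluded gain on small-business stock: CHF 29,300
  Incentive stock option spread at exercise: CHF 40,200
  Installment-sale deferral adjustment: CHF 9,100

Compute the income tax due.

CHF 51,922

Regular tax:
  CHF 25,000 × 16% = CHF 4,000
  CHF 25,000 × 21% = CHF 5,250
  CHF 152,400 × 28% = CHF 42,672
  → CHF 51,922

Alternative floor tax:
  Adjusted income: CHF 202,400 + CHF 29,300 + CHF 40,200 + CHF 9,100 = CHF 281,000
  Less exemption CHF 99,000 → base CHF 182,000
  CHF 182,000 × 12% = CHF 21,840

CHF 51,922 > CHF 21,840, so the regular tax governs.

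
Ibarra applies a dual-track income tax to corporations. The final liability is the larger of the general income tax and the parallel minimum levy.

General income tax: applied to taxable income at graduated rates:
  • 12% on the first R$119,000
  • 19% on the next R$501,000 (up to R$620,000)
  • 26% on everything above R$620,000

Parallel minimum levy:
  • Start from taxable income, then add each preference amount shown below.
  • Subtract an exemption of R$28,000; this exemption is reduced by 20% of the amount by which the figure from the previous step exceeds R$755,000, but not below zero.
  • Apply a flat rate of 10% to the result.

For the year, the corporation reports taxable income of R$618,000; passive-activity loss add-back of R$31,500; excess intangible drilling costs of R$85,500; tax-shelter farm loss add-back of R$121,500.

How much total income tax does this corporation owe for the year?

R$109,090

General income tax:
  R$119,000 × 12% = R$14,280
  R$499,000 × 19% = R$94,810
  → R$109,090

Parallel minimum levy:
  Adjusted income: R$618,000 + R$31,500 + R$85,500 + R$121,500 = R$856,500
  Exemption: R$28,000 − 20% × (R$856,500 − R$755,000) = R$28,000 − R$20,300 = R$7,700
  Base: R$856,500 − R$7,700 = R$848,800
  R$848,800 × 10% = R$84,880

R$109,090 > R$84,880, so the general income tax governs.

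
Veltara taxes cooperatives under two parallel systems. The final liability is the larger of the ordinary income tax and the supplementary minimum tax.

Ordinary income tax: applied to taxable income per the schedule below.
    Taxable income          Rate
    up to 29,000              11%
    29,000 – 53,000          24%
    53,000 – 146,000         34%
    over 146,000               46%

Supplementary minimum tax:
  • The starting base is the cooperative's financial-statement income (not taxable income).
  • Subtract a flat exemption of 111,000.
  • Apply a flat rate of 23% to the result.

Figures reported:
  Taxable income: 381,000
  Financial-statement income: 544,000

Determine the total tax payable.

148,670

Ordinary income tax:
  29,000 × 11% = 3,190
  24,000 × 24% = 5,760
  93,000 × 34% = 31,620
  235,000 × 46% = 108,100
  → 148,670

Supplementary minimum tax:
  Base (financial-statement income): 544,000
  Less exemption 111,000 → base 433,000
  433,000 × 23% = 99,590

148,670 > 99,590, so the ordinary income tax governs.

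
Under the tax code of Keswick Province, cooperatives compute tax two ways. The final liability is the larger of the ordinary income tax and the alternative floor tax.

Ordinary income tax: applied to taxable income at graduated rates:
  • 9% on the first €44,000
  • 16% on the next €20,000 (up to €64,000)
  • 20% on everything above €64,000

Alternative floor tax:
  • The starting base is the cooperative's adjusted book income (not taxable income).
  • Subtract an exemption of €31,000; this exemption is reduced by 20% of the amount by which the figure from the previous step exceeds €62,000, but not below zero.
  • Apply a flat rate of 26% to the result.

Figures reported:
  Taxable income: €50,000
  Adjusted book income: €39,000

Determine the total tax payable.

€4,920

Ordinary income tax:
  €44,000 × 9% = €3,960
  €6,000 × 16% = €960
  → €4,920

Alternative floor tax:
  Base (adjusted book income): €39,000
  Exemption: €39,000 ≤ €62,000, so full €31,000 applies
  Base: €39,000 − €31,000 = €8,000
  €8,000 × 26% = €2,080

€4,920 > €2,080, so the ordinary income tax governs.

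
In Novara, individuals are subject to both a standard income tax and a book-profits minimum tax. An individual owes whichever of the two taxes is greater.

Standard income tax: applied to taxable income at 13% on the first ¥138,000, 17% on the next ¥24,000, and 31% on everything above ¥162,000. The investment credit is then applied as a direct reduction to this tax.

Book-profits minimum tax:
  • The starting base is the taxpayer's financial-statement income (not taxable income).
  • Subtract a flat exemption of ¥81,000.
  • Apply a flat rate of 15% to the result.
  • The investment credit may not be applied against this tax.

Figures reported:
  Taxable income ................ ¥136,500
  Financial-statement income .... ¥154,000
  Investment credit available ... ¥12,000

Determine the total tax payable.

¥10,950

Book-profits minimum tax:
  Base (financial-statement income): ¥154,000
  Less exemption ¥81,000 → base ¥73,000
  ¥73,000 × 15% = ¥10,950

Standard income tax:
  ¥136,500 × 13% = ¥17,745
  Less investment credit ¥12,000 → ¥5,745

¥10,950 > ¥5,745, so the book-profits minimum tax is the binding amount.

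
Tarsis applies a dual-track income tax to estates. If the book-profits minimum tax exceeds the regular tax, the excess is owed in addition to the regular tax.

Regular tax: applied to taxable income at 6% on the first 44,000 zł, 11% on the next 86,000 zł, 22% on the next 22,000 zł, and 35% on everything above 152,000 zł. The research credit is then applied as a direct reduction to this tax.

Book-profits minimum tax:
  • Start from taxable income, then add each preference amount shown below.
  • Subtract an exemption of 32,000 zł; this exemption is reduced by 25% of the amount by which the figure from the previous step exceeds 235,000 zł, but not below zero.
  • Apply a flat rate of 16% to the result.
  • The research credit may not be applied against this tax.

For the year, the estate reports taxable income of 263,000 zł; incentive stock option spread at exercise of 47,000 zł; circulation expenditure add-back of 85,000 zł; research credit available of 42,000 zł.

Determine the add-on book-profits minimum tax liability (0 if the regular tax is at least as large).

Book-profits minimum tax:
  Adjusted income: 263,000 zł + 47,000 zł + 85,000 zł = 395,000 zł
  Exemption: 25% × (395,000 zł − 235,000 zł) = 40,000 zł ≥ 32,000 zł, so the exemption is fully phased out
  Base: 395,000 zł − 0 zł = 395,000 zł
  395,000 zł × 16% = 63,200 zł

Regular tax:
  44,000 zł × 6% = 2,640 zł
  86,000 zł × 11% = 9,460 zł
  22,000 zł × 22% = 4,840 zł
  111,000 zł × 35% = 38,850 zł
  → 55,790 zł
  Less research credit 42,000 zł → 13,790 zł

Excess of book-profits minimum tax over regular tax: 63,200 zł − 13,790 zł = 49,410 zł.

49,410 zł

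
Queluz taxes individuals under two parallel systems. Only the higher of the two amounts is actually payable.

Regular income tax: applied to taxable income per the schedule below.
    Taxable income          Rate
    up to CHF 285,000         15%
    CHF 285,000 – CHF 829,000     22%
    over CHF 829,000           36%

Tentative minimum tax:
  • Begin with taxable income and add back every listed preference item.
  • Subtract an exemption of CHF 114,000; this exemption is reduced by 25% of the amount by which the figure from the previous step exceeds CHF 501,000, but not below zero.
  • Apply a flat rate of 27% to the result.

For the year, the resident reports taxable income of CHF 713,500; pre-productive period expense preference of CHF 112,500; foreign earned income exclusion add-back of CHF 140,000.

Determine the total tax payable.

CHF 260,820

Tentative minimum tax:
  Adjusted income: CHF 713,500 + CHF 112,500 + CHF 140,000 = CHF 966,000
  Exemption: 25% × (CHF 966,000 − CHF 501,000) = CHF 116,250 ≥ CHF 114,000, so the exemption is fully phased out
  Base: CHF 966,000 − CHF 0 = CHF 966,000
  CHF 966,000 × 27% = CHF 260,820

Regular income tax:
  CHF 285,000 × 15% = CHF 42,750
  CHF 428,500 × 22% = CHF 94,270
  → CHF 137,020

CHF 260,820 > CHF 137,020, so the tentative minimum tax is the binding amount.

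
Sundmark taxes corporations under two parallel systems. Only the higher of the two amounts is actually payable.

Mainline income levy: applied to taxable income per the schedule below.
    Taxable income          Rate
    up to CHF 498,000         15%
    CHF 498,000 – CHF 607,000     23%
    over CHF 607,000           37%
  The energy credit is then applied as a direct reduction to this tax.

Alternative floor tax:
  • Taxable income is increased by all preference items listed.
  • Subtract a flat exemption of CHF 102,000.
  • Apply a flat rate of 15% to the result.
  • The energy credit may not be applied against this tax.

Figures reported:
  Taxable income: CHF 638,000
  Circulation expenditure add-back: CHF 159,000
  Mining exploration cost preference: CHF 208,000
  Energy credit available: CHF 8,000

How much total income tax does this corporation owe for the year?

Mainline income levy:
  CHF 498,000 × 15% = CHF 74,700
  CHF 109,000 × 23% = CHF 25,070
  CHF 31,000 × 37% = CHF 11,470
  → CHF 111,240
  Less energy credit CHF 8,000 → CHF 103,240

Alternative floor tax:
  Adjusted income: CHF 638,000 + CHF 159,000 + CHF 208,000 = CHF 1,005,000
  Less exemption CHF 102,000 → base CHF 903,000
  CHF 903,000 × 15% = CHF 135,450

CHF 135,450 > CHF 103,240, so the alternative floor tax is the binding amount.

CHF 135,450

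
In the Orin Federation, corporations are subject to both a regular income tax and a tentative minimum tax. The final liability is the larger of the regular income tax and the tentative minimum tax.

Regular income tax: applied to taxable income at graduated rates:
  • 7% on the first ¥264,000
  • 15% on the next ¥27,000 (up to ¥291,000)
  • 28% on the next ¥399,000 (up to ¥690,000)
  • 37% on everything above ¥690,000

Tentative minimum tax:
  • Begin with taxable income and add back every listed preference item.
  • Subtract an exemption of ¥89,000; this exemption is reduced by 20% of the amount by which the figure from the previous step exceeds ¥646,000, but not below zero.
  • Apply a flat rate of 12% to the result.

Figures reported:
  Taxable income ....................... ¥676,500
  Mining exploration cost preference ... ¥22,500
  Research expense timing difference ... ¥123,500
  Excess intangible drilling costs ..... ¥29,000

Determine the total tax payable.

Regular income tax:
  ¥264,000 × 7% = ¥18,480
  ¥27,000 × 15% = ¥4,050
  ¥385,500 × 28% = ¥107,940
  → ¥130,470

Tentative minimum tax:
  Adjusted income: ¥676,500 + ¥22,500 + ¥123,500 + ¥29,000 = ¥851,500
  Exemption: ¥89,000 − 20% × (¥851,500 − ¥646,000) = ¥89,000 − ¥41,100 = ¥47,900
  Base: ¥851,500 − ¥47,900 = ¥803,600
  ¥803,600 × 12% = ¥96,432

¥130,470 > ¥96,432, so the regular income tax governs.

¥130,470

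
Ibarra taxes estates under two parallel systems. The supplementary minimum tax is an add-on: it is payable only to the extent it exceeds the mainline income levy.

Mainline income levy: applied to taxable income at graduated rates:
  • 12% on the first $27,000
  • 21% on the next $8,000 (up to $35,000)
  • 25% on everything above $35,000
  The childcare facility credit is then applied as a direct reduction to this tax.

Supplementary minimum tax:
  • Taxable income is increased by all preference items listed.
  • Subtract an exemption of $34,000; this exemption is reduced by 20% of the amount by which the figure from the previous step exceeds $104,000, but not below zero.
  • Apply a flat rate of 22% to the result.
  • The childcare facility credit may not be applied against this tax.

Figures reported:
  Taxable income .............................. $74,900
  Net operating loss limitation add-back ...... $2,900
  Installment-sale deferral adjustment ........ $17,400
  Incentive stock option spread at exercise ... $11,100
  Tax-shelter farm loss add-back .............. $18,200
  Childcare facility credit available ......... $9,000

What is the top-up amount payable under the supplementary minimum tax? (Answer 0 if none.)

Mainline income levy:
  $27,000 × 12% = $3,240
  $8,000 × 21% = $1,680
  $39,900 × 25% = $9,975
  → $14,895
  Less childcare facility credit $9,000 → $5,895

Supplementary minimum tax:
  Adjusted income: $74,900 + $2,900 + $17,400 + $11,100 + $18,200 = $124,500
  Exemption: $34,000 − 20% × ($124,500 − $104,000) = $34,000 − $4,100 = $29,900
  Base: $124,500 − $29,900 = $94,600
  $94,600 × 22% = $20,812

Excess of supplementary minimum tax over mainline income levy: $20,812 − $5,895 = $14,917.

$14,917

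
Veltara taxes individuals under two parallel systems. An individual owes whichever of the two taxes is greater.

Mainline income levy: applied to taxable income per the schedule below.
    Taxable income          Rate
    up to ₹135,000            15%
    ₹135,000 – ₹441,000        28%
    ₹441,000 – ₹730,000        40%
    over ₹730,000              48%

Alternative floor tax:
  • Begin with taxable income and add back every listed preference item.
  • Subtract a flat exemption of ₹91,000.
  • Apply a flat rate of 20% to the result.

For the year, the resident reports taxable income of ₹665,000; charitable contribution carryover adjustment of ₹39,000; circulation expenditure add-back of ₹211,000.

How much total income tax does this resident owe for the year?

₹195,530

Mainline income levy:
  ₹135,000 × 15% = ₹20,250
  ₹306,000 × 28% = ₹85,680
  ₹224,000 × 40% = ₹89,600
  → ₹195,530

Alternative floor tax:
  Adjusted income: ₹665,000 + ₹39,000 + ₹211,000 = ₹915,000
  Less exemption ₹91,000 → base ₹824,000
  ₹824,000 × 20% = ₹164,800

₹195,530 > ₹164,800, so the mainline income levy governs.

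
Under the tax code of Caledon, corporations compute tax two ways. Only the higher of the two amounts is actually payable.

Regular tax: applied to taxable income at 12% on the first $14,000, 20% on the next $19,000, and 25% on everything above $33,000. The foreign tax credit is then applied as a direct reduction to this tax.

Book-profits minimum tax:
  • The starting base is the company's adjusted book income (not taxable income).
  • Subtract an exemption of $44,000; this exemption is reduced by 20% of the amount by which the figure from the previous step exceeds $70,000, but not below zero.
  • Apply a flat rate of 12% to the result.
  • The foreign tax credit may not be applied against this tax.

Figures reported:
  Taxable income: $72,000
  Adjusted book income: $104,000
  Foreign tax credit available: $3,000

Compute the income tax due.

Book-profits minimum tax:
  Base (adjusted book income): $104,000
  Exemption: $44,000 − 20% × ($104,000 − $70,000) = $44,000 − $6,800 = $37,200
  Base: $104,000 − $37,200 = $66,800
  $66,800 × 12% = $8,016

Regular tax:
  $14,000 × 12% = $1,680
  $19,000 × 20% = $3,800
  $39,000 × 25% = $9,750
  → $15,230
  Less foreign tax credit $3,000 → $12,230

$12,230 > $8,016, so the regular tax governs.

$12,230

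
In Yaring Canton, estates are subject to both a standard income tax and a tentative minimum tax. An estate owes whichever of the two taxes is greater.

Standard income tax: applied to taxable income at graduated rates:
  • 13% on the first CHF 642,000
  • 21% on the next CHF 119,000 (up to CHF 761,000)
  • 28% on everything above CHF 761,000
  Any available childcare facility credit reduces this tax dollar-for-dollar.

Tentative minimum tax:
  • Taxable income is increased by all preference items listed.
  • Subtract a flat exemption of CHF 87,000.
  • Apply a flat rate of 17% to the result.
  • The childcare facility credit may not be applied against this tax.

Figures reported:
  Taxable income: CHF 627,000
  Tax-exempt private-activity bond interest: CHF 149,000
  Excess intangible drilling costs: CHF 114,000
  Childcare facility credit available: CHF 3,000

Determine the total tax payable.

Standard income tax:
  CHF 627,000 × 13% = CHF 81,510
  Less childcare facility credit CHF 3,000 → CHF 78,510

Tentative minimum tax:
  Adjusted income: CHF 627,000 + CHF 149,000 + CHF 114,000 = CHF 890,000
  Less exemption CHF 87,000 → base CHF 803,000
  CHF 803,000 × 17% = CHF 136,510

CHF 136,510 > CHF 78,510, so the tentative minimum tax is the binding amount.

CHF 136,510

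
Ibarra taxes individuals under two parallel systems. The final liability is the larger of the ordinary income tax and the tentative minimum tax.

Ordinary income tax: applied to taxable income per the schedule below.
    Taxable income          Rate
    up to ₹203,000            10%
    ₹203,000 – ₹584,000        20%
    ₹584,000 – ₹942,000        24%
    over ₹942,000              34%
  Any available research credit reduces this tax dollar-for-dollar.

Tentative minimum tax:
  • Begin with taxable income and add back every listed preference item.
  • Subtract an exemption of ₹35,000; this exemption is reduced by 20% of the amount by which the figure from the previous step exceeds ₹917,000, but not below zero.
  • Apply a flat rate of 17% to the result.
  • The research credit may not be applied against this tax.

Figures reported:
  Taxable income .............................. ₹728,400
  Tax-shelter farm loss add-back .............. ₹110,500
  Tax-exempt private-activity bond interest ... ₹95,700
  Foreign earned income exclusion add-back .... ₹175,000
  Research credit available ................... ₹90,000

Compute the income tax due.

₹188,632

Tentative minimum tax:
  Adjusted income: ₹728,400 + ₹110,500 + ₹95,700 + ₹175,000 = ₹1,109,600
  Exemption: 20% × (₹1,109,600 − ₹917,000) = ₹38,520 ≥ ₹35,000, so the exemption is fully phased out
  Base: ₹1,109,600 − ₹0 = ₹1,109,600
  ₹1,109,600 × 17% = ₹188,632

Ordinary income tax:
  ₹203,000 × 10% = ₹20,300
  ₹381,000 × 20% = ₹76,200
  ₹144,400 × 24% = ₹34,656
  → ₹131,156
  Less research credit ₹90,000 → ₹41,156

₹188,632 > ₹41,156, so the tentative minimum tax is the binding amount.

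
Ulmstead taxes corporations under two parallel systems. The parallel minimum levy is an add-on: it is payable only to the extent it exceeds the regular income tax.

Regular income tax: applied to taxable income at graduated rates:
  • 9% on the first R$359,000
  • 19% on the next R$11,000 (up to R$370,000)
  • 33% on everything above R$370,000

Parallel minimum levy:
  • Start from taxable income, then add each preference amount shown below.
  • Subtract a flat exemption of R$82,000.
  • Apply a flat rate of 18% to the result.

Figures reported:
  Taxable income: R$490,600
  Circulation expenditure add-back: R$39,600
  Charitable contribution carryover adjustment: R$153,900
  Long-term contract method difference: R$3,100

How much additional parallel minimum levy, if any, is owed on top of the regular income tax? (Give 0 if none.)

R$34,738

Parallel minimum levy:
  Adjusted income: R$490,600 + R$39,600 + R$153,900 + R$3,100 = R$687,200
  Less exemption R$82,000 → base R$605,200
  R$605,200 × 18% = R$108,936

Regular income tax:
  R$359,000 × 9% = R$32,310
  R$11,000 × 19% = R$2,090
  R$120,600 × 33% = R$39,798
  → R$74,198

Excess of parallel minimum levy over regular income tax: R$108,936 − R$74,198 = R$34,738.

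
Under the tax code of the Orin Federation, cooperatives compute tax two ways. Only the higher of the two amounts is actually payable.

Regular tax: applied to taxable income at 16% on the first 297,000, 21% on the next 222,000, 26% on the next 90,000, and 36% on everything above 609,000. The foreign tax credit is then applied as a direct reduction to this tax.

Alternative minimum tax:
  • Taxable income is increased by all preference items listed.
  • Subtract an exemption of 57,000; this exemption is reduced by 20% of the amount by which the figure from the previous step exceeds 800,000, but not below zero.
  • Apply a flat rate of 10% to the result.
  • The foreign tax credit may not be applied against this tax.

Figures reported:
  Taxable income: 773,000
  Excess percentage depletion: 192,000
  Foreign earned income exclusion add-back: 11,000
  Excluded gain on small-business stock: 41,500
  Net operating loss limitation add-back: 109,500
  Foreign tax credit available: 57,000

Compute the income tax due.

Alternative minimum tax:
  Adjusted income: 773,000 + 192,000 + 11,000 + 41,500 + 109,500 = 1,127,000
  Exemption: 20% × (1,127,000 − 800,000) = 65,400 ≥ 57,000, so the exemption is fully phased out
  Base: 1,127,000 − 0 = 1,127,000
  1,127,000 × 10% = 112,700

Regular tax:
  297,000 × 16% = 47,520
  222,000 × 21% = 46,620
  90,000 × 26% = 23,400
  164,000 × 36% = 59,040
  → 176,580
  Less foreign tax credit 57,000 → 119,580

119,580 > 112,700, so the regular tax governs.

119,580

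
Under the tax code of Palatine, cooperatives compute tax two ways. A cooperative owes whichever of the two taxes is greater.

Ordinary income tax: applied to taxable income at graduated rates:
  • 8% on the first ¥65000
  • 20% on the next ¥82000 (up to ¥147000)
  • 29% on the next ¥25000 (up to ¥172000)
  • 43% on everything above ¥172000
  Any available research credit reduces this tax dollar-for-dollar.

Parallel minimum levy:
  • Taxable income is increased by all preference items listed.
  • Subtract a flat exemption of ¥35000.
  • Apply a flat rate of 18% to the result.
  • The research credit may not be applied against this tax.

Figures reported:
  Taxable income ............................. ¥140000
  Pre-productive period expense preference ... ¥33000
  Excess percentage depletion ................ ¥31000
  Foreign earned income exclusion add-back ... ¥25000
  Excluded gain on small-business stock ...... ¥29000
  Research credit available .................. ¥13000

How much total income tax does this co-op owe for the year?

Parallel minimum levy:
  Adjusted income: ¥140000 + ¥33000 + ¥31000 + ¥25000 + ¥29000 = ¥258000
  Less exemption ¥35000 → base ¥223000
  ¥223000 × 18% = ¥40140

Ordinary income tax:
  ¥65000 × 8% = ¥5200
  ¥75000 × 20% = ¥15000
  → ¥20200
  Less research credit ¥13000 → ¥7200

¥40140 > ¥7200, so the parallel minimum levy is the binding amount.

¥40140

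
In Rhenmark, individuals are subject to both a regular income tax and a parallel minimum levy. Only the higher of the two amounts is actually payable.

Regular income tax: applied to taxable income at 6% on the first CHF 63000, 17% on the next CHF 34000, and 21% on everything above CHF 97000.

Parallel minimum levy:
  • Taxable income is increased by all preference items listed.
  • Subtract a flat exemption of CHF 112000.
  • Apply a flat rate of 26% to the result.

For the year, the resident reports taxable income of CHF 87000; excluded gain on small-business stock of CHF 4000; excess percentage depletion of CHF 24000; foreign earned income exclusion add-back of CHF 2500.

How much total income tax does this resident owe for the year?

CHF 7860

Regular income tax:
  CHF 63000 × 6% = CHF 3780
  CHF 24000 × 17% = CHF 4080
  → CHF 7860

Parallel minimum levy:
  Adjusted income: CHF 87000 + CHF 4000 + CHF 24000 + CHF 2500 = CHF 117500
  Less exemption CHF 112000 → base CHF 5500
  CHF 5500 × 26% = CHF 1430

CHF 7860 > CHF 1430, so the regular income tax governs.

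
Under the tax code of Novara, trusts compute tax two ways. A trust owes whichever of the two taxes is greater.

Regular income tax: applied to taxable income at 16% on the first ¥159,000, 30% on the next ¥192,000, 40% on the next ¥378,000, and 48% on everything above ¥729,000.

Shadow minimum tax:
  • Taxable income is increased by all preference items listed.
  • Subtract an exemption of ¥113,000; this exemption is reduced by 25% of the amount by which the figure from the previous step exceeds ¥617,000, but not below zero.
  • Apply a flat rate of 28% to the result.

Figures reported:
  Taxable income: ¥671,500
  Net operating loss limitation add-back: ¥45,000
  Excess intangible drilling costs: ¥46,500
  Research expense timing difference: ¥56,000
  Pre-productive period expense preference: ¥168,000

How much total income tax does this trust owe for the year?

Shadow minimum tax:
  Adjusted income: ¥671,500 + ¥45,000 + ¥46,500 + ¥56,000 + ¥168,000 = ¥987,000
  Exemption: ¥113,000 − 25% × (¥987,000 − ¥617,000) = ¥113,000 − ¥92,500 = ¥20,500
  Base: ¥987,000 − ¥20,500 = ¥966,500
  ¥966,500 × 28% = ¥270,620

Regular income tax:
  ¥159,000 × 16% = ¥25,440
  ¥192,000 × 30% = ¥57,600
  ¥320,500 × 40% = ¥128,200
  → ¥211,240

¥270,620 > ¥211,240, so the shadow minimum tax is the binding amount.

¥270,620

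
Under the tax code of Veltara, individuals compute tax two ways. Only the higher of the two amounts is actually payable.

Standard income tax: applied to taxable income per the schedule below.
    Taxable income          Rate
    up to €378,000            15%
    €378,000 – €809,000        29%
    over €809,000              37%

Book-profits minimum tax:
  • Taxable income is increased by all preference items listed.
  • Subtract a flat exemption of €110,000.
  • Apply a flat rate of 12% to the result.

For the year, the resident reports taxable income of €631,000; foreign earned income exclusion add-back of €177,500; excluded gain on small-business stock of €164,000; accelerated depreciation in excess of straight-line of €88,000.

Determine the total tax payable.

€130,070

Book-profits minimum tax:
  Adjusted income: €631,000 + €177,500 + €164,000 + €88,000 = €1,060,500
  Less exemption €110,000 → base €950,500
  €950,500 × 12% = €114,060

Standard income tax:
  €378,000 × 15% = €56,700
  €253,000 × 29% = €73,370
  → €130,070

€130,070 > €114,060, so the standard income tax governs.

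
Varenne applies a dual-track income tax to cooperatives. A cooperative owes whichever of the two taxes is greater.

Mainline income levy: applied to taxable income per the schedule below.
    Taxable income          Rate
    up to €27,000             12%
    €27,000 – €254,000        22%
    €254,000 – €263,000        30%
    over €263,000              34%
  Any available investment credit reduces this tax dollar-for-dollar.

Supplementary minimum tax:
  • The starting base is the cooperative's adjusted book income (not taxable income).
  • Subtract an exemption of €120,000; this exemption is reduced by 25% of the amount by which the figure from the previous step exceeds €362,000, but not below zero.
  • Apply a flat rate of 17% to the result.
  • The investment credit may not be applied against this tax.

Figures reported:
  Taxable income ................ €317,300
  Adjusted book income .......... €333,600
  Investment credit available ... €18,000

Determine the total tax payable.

€56,342

Mainline income levy:
  €27,000 × 12% = €3,240
  €227,000 × 22% = €49,940
  €9,000 × 30% = €2,700
  €54,300 × 34% = €18,462
  → €74,342
  Less investment credit €18,000 → €56,342

Supplementary minimum tax:
  Base (adjusted book income): €333,600
  Exemption: €333,600 ≤ €362,000, so full €120,000 applies
  Base: €333,600 − €120,000 = €213,600
  €213,600 × 17% = €36,312

€56,342 > €36,312, so the mainline income levy governs.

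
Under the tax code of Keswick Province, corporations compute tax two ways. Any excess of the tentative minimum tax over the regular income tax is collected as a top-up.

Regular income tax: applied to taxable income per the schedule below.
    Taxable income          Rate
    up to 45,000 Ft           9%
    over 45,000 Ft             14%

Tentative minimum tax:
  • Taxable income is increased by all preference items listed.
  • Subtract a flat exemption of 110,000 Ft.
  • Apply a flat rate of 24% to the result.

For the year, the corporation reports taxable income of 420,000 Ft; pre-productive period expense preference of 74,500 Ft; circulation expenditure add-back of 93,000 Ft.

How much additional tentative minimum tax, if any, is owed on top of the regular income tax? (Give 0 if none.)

58,050 Ft

Regular income tax:
  45,000 Ft × 9% = 4,050 Ft
  375,000 Ft × 14% = 52,500 Ft
  → 56,550 Ft

Tentative minimum tax:
  Adjusted income: 420,000 Ft + 74,500 Ft + 93,000 Ft = 587,500 Ft
  Less exemption 110,000 Ft → base 477,500 Ft
  477,500 Ft × 24% = 114,600 Ft

Excess of tentative minimum tax over regular income tax: 114,600 Ft − 56,550 Ft = 58,050 Ft.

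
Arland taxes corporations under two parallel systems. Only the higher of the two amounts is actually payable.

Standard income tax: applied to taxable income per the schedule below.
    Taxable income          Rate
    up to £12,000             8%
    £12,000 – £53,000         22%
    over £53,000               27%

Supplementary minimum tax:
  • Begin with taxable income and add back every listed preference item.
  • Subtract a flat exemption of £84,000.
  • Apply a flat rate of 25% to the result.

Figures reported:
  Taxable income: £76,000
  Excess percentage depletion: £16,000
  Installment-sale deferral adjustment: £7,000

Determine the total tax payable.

£16,190

Standard income tax:
  £12,000 × 8% = £960
  £41,000 × 22% = £9,020
  £23,000 × 27% = £6,210
  → £16,190

Supplementary minimum tax:
  Adjusted income: £76,000 + £16,000 + £7,000 = £99,000
  Less exemption £84,000 → base £15,000
  £15,000 × 25% = £3,750

£16,190 > £3,750, so the standard income tax governs.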